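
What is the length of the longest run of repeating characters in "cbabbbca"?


Input: "cbabbbca"
Scanning for longest run:
  Position 1 ('b'): new char, reset run to 1
  Position 2 ('a'): new char, reset run to 1
  Position 3 ('b'): new char, reset run to 1
  Position 4 ('b'): continues run of 'b', length=2
  Position 5 ('b'): continues run of 'b', length=3
  Position 6 ('c'): new char, reset run to 1
  Position 7 ('a'): new char, reset run to 1
Longest run: 'b' with length 3

3


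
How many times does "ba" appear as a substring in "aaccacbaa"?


Searching for "ba" in "aaccacbaa"
Scanning each position:
  Position 0: "aa" => no
  Position 1: "ac" => no
  Position 2: "cc" => no
  Position 3: "ca" => no
  Position 4: "ac" => no
  Position 5: "cb" => no
  Position 6: "ba" => MATCH
  Position 7: "aa" => no
Total occurrences: 1

1


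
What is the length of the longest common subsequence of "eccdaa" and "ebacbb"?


LCS of "eccdaa" and "ebacbb"
DP table:
           e    b    a    c    b    b
      0    0    0    0    0    0    0
  e   0    1    1    1    1    1    1
  c   0    1    1    1    2    2    2
  c   0    1    1    1    2    2    2
  d   0    1    1    1    2    2    2
  a   0    1    1    2    2    2    2
  a   0    1    1    2    2    2    2
LCS length = dp[6][6] = 2

2


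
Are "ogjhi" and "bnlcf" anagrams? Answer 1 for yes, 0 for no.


Strings: "ogjhi", "bnlcf"
Sorted first:  ghijo
Sorted second: bcfln
Differ at position 0: 'g' vs 'b' => not anagrams

0


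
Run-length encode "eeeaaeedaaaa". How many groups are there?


Input: eeeaaeedaaaa
Scanning for consecutive runs:
  Group 1: 'e' x 3 (positions 0-2)
  Group 2: 'a' x 2 (positions 3-4)
  Group 3: 'e' x 2 (positions 5-6)
  Group 4: 'd' x 1 (positions 7-7)
  Group 5: 'a' x 4 (positions 8-11)
Total groups: 5

5


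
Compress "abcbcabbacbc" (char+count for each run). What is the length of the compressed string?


Input: abcbcabbacbc
Runs:
  'a' x 1 => "a1"
  'b' x 1 => "b1"
  'c' x 1 => "c1"
  'b' x 1 => "b1"
  'c' x 1 => "c1"
  'a' x 1 => "a1"
  'b' x 2 => "b2"
  'a' x 1 => "a1"
  'c' x 1 => "c1"
  'b' x 1 => "b1"
  'c' x 1 => "c1"
Compressed: "a1b1c1b1c1a1b2a1c1b1c1"
Compressed length: 22

22


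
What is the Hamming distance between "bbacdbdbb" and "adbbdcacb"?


Comparing "bbacdbdbb" and "adbbdcacb" position by position:
  Position 0: 'b' vs 'a' => differ
  Position 1: 'b' vs 'd' => differ
  Position 2: 'a' vs 'b' => differ
  Position 3: 'c' vs 'b' => differ
  Position 4: 'd' vs 'd' => same
  Position 5: 'b' vs 'c' => differ
  Position 6: 'd' vs 'a' => differ
  Position 7: 'b' vs 'c' => differ
  Position 8: 'b' vs 'b' => same
Total differences (Hamming distance): 7

7


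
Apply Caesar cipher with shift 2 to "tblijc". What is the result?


Caesar cipher: shift "tblijc" by 2
  't' (pos 19) + 2 = pos 21 = 'v'
  'b' (pos 1) + 2 = pos 3 = 'd'
  'l' (pos 11) + 2 = pos 13 = 'n'
  'i' (pos 8) + 2 = pos 10 = 'k'
  'j' (pos 9) + 2 = pos 11 = 'l'
  'c' (pos 2) + 2 = pos 4 = 'e'
Result: vdnkle

vdnkle


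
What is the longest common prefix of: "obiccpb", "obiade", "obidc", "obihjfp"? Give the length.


Words: obiccpb, obiade, obidc, obihjfp
  Position 0: all 'o' => match
  Position 1: all 'b' => match
  Position 2: all 'i' => match
  Position 3: ('c', 'a', 'd', 'h') => mismatch, stop
LCP = "obi" (length 3)

3


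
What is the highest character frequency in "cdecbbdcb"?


Input: cdecbbdcb
Character counts:
  'b': 3
  'c': 3
  'd': 2
  'e': 1
Maximum frequency: 3

3


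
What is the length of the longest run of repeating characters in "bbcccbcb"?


Input: "bbcccbcb"
Scanning for longest run:
  Position 1 ('b'): continues run of 'b', length=2
  Position 2 ('c'): new char, reset run to 1
  Position 3 ('c'): continues run of 'c', length=2
  Position 4 ('c'): continues run of 'c', length=3
  Position 5 ('b'): new char, reset run to 1
  Position 6 ('c'): new char, reset run to 1
  Position 7 ('b'): new char, reset run to 1
Longest run: 'c' with length 3

3


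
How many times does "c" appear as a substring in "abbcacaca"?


Searching for "c" in "abbcacaca"
Scanning each position:
  Position 0: "a" => no
  Position 1: "b" => no
  Position 2: "b" => no
  Position 3: "c" => MATCH
  Position 4: "a" => no
  Position 5: "c" => MATCH
  Position 6: "a" => no
  Position 7: "c" => MATCH
  Position 8: "a" => no
Total occurrences: 3

3


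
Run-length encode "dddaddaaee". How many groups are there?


Input: dddaddaaee
Scanning for consecutive runs:
  Group 1: 'd' x 3 (positions 0-2)
  Group 2: 'a' x 1 (positions 3-3)
  Group 3: 'd' x 2 (positions 4-5)
  Group 4: 'a' x 2 (positions 6-7)
  Group 5: 'e' x 2 (positions 8-9)
Total groups: 5

5


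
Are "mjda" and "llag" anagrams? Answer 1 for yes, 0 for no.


Strings: "mjda", "llag"
Sorted first:  adjm
Sorted second: agll
Differ at position 1: 'd' vs 'g' => not anagrams

0


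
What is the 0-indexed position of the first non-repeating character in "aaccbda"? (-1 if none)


Input: aaccbda
Character frequencies:
  'a': 3
  'b': 1
  'c': 2
  'd': 1
Scanning left to right for freq == 1:
  Position 0 ('a'): freq=3, skip
  Position 1 ('a'): freq=3, skip
  Position 2 ('c'): freq=2, skip
  Position 3 ('c'): freq=2, skip
  Position 4 ('b'): unique! => answer = 4

4


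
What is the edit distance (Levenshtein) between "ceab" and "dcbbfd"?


Computing edit distance: "ceab" -> "dcbbfd"
DP table:
           d    c    b    b    f    d
      0    1    2    3    4    5    6
  c   1    1    1    2    3    4    5
  e   2    2    2    2    3    4    5
  a   3    3    3    3    3    4    5
  b   4    4    4    3    3    4    5
Edit distance = dp[4][6] = 5

5


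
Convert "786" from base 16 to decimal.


Input: "786" in base 16
Positional expansion:
  Digit '7' (value 7) x 16^2 = 1792
  Digit '8' (value 8) x 16^1 = 128
  Digit '6' (value 6) x 16^0 = 6
Sum = 1926

1926


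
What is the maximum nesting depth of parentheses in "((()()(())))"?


Input: "((()()(())))"
Tracking depth:
  Position 0 '(': depth becomes 1
  Position 1 '(': depth becomes 2
  Position 2 '(': depth becomes 3
  Position 3 ')': depth becomes 2
  Position 4 '(': depth becomes 3
  Position 5 ')': depth becomes 2
  Position 6 '(': depth becomes 3
  Position 7 '(': depth becomes 4
  Position 8 ')': depth becomes 3
  Position 9 ')': depth becomes 2
  Position 10 ')': depth becomes 1
  Position 11 ')': depth becomes 0
Maximum depth reached: 4

4


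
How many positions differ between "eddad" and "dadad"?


Comparing "eddad" and "dadad" position by position:
  Position 0: 'e' vs 'd' => DIFFER
  Position 1: 'd' vs 'a' => DIFFER
  Position 2: 'd' vs 'd' => same
  Position 3: 'a' vs 'a' => same
  Position 4: 'd' vs 'd' => same
Positions that differ: 2

2


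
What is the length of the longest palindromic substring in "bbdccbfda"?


Input: "bbdccbfda"
Checking substrings for palindromes:
  [0:2] "bb" (len 2) => palindrome
  [3:5] "cc" (len 2) => palindrome
Longest palindromic substring: "bb" with length 2

2


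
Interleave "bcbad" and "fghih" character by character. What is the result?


Interleaving "bcbad" and "fghih":
  Position 0: 'b' from first, 'f' from second => "bf"
  Position 1: 'c' from first, 'g' from second => "cg"
  Position 2: 'b' from first, 'h' from second => "bh"
  Position 3: 'a' from first, 'i' from second => "ai"
  Position 4: 'd' from first, 'h' from second => "dh"
Result: bfcgbhaidh

bfcgbhaidh


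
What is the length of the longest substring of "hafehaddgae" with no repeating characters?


Input: "hafehaddgae"
Sliding window (track last position of each char):
  Position 0 ('h'): window [0,0] length 1 -- new best
  Position 1 ('a'): window [0,1] length 2 -- new best
  Position 2 ('f'): window [0,2] length 3 -- new best
  Position 3 ('e'): window [0,3] length 4 -- new best
  Position 4 ('h'): repeat (last at 0), move window start to 1
  Position 4 ('h'): window [1,4] length 4
  Position 5 ('a'): repeat (last at 1), move window start to 2
  Position 5 ('a'): window [2,5] length 4
  Position 6 ('d'): window [2,6] length 5 -- new best
  Position 7 ('d'): repeat (last at 6), move window start to 7
  Position 7 ('d'): window [7,7] length 1
  Position 8 ('g'): window [7,8] length 2
  Position 9 ('a'): window [7,9] length 3
  Position 10 ('e'): window [7,10] length 4
Longest substring with no repeats: "fehad" with length 5

5


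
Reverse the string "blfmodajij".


Input: blfmodajij
Reading characters right to left:
  Position 9: 'j'
  Position 8: 'i'
  Position 7: 'j'
  Position 6: 'a'
  Position 5: 'd'
  Position 4: 'o'
  Position 3: 'm'
  Position 2: 'f'
  Position 1: 'l'
  Position 0: 'b'
Reversed: jijadomflb

jijadomflb


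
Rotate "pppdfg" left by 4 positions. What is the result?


Input: "pppdfg", rotate left by 4
First 4 characters: "pppd"
Remaining characters: "fg"
Concatenate remaining + first: "fg" + "pppd" = "fgpppd"

fgpppd


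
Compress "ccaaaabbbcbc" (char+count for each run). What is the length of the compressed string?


Input: ccaaaabbbcbc
Runs:
  'c' x 2 => "c2"
  'a' x 4 => "a4"
  'b' x 3 => "b3"
  'c' x 1 => "c1"
  'b' x 1 => "b1"
  'c' x 1 => "c1"
Compressed: "c2a4b3c1b1c1"
Compressed length: 12

12


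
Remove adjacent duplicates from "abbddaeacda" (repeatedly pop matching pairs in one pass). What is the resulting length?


Input: abbddaeacda
Stack-based adjacent duplicate removal:
  Read 'a': push. Stack: a
  Read 'b': push. Stack: ab
  Read 'b': matches stack top 'b' => pop. Stack: a
  Read 'd': push. Stack: ad
  Read 'd': matches stack top 'd' => pop. Stack: a
  Read 'a': matches stack top 'a' => pop. Stack: (empty)
  Read 'e': push. Stack: e
  Read 'a': push. Stack: ea
  Read 'c': push. Stack: eac
  Read 'd': push. Stack: eacd
  Read 'a': push. Stack: eacda
Final stack: "eacda" (length 5)

5


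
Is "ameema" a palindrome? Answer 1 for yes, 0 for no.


Input: ameema
Reversed: ameema
  Compare pos 0 ('a') with pos 5 ('a'): match
  Compare pos 1 ('m') with pos 4 ('m'): match
  Compare pos 2 ('e') with pos 3 ('e'): match
Result: palindrome

1


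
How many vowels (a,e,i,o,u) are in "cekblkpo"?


Input: cekblkpo
Checking each character:
  'c' at position 0: consonant
  'e' at position 1: vowel (running total: 1)
  'k' at position 2: consonant
  'b' at position 3: consonant
  'l' at position 4: consonant
  'k' at position 5: consonant
  'p' at position 6: consonant
  'o' at position 7: vowel (running total: 2)
Total vowels: 2

2


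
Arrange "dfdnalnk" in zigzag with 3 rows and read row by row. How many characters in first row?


Zigzag "dfdnalnk" into 3 rows:
Placing characters:
  'd' => row 0
  'f' => row 1
  'd' => row 2
  'n' => row 1
  'a' => row 0
  'l' => row 1
  'n' => row 2
  'k' => row 1
Rows:
  Row 0: "da"
  Row 1: "fnlk"
  Row 2: "dn"
First row length: 2

2


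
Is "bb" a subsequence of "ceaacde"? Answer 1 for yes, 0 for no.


Check if "bb" is a subsequence of "ceaacde"
Greedy scan:
  Position 0 ('c'): no match needed
  Position 1 ('e'): no match needed
  Position 2 ('a'): no match needed
  Position 3 ('a'): no match needed
  Position 4 ('c'): no match needed
  Position 5 ('d'): no match needed
  Position 6 ('e'): no match needed
Only matched 0/2 characters => not a subsequence

0


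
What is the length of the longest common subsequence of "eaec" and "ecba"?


LCS of "eaec" and "ecba"
DP table:
           e    c    b    a
      0    0    0    0    0
  e   0    1    1    1    1
  a   0    1    1    1    2
  e   0    1    1    1    2
  c   0    1    2    2    2
LCS length = dp[4][4] = 2

2


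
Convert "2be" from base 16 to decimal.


Input: "2be" in base 16
Positional expansion:
  Digit '2' (value 2) x 16^2 = 512
  Digit 'b' (value 11) x 16^1 = 176
  Digit 'e' (value 14) x 16^0 = 14
Sum = 702

702


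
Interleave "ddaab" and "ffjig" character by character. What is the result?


Interleaving "ddaab" and "ffjig":
  Position 0: 'd' from first, 'f' from second => "df"
  Position 1: 'd' from first, 'f' from second => "df"
  Position 2: 'a' from first, 'j' from second => "aj"
  Position 3: 'a' from first, 'i' from second => "ai"
  Position 4: 'b' from first, 'g' from second => "bg"
Result: dfdfajaibg

dfdfajaibg


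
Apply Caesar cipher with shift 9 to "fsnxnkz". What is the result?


Caesar cipher: shift "fsnxnkz" by 9
  'f' (pos 5) + 9 = pos 14 = 'o'
  's' (pos 18) + 9 = pos 1 = 'b'
  'n' (pos 13) + 9 = pos 22 = 'w'
  'x' (pos 23) + 9 = pos 6 = 'g'
  'n' (pos 13) + 9 = pos 22 = 'w'
  'k' (pos 10) + 9 = pos 19 = 't'
  'z' (pos 25) + 9 = pos 8 = 'i'
Result: obwgwti

obwgwti


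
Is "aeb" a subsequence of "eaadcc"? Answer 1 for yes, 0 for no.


Check if "aeb" is a subsequence of "eaadcc"
Greedy scan:
  Position 0 ('e'): no match needed
  Position 1 ('a'): matches sub[0] = 'a'
  Position 2 ('a'): no match needed
  Position 3 ('d'): no match needed
  Position 4 ('c'): no match needed
  Position 5 ('c'): no match needed
Only matched 1/3 characters => not a subsequence

0


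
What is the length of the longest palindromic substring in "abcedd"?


Input: "abcedd"
Checking substrings for palindromes:
  [4:6] "dd" (len 2) => palindrome
Longest palindromic substring: "dd" with length 2

2


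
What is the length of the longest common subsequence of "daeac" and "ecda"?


LCS of "daeac" and "ecda"
DP table:
           e    c    d    a
      0    0    0    0    0
  d   0    0    0    1    1
  a   0    0    0    1    2
  e   0    1    1    1    2
  a   0    1    1    1    2
  c   0    1    2    2    2
LCS length = dp[5][4] = 2

2


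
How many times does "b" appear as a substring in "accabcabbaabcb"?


Searching for "b" in "accabcabbaabcb"
Scanning each position:
  Position 0: "a" => no
  Position 1: "c" => no
  Position 2: "c" => no
  Position 3: "a" => no
  Position 4: "b" => MATCH
  Position 5: "c" => no
  Position 6: "a" => no
  Position 7: "b" => MATCH
  Position 8: "b" => MATCH
  Position 9: "a" => no
  Position 10: "a" => no
  Position 11: "b" => MATCH
  Position 12: "c" => no
  Position 13: "b" => MATCH
Total occurrences: 5

5


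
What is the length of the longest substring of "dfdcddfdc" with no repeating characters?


Input: "dfdcddfdc"
Sliding window (track last position of each char):
  Position 0 ('d'): window [0,0] length 1 -- new best
  Position 1 ('f'): window [0,1] length 2 -- new best
  Position 2 ('d'): repeat (last at 0), move window start to 1
  Position 2 ('d'): window [1,2] length 2
  Position 3 ('c'): window [1,3] length 3 -- new best
  Position 4 ('d'): repeat (last at 2), move window start to 3
  Position 4 ('d'): window [3,4] length 2
  Position 5 ('d'): repeat (last at 4), move window start to 5
  Position 5 ('d'): window [5,5] length 1
  Position 6 ('f'): window [5,6] length 2
  Position 7 ('d'): repeat (last at 5), move window start to 6
  Position 7 ('d'): window [6,7] length 2
  Position 8 ('c'): window [6,8] length 3
Longest substring with no repeats: "fdc" with length 3

3


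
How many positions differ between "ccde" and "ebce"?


Comparing "ccde" and "ebce" position by position:
  Position 0: 'c' vs 'e' => DIFFER
  Position 1: 'c' vs 'b' => DIFFER
  Position 2: 'd' vs 'c' => DIFFER
  Position 3: 'e' vs 'e' => same
Positions that differ: 3

3


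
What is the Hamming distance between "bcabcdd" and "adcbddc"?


Comparing "bcabcdd" and "adcbddc" position by position:
  Position 0: 'b' vs 'a' => differ
  Position 1: 'c' vs 'd' => differ
  Position 2: 'a' vs 'c' => differ
  Position 3: 'b' vs 'b' => same
  Position 4: 'c' vs 'd' => differ
  Position 5: 'd' vs 'd' => same
  Position 6: 'd' vs 'c' => differ
Total differences (Hamming distance): 5

5


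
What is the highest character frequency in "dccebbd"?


Input: dccebbd
Character counts:
  'b': 2
  'c': 2
  'd': 2
  'e': 1
Maximum frequency: 2

2


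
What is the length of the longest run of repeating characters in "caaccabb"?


Input: "caaccabb"
Scanning for longest run:
  Position 1 ('a'): new char, reset run to 1
  Position 2 ('a'): continues run of 'a', length=2
  Position 3 ('c'): new char, reset run to 1
  Position 4 ('c'): continues run of 'c', length=2
  Position 5 ('a'): new char, reset run to 1
  Position 6 ('b'): new char, reset run to 1
  Position 7 ('b'): continues run of 'b', length=2
Longest run: 'a' with length 2

2


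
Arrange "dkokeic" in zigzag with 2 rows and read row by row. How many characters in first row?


Zigzag "dkokeic" into 2 rows:
Placing characters:
  'd' => row 0
  'k' => row 1
  'o' => row 0
  'k' => row 1
  'e' => row 0
  'i' => row 1
  'c' => row 0
Rows:
  Row 0: "doec"
  Row 1: "kki"
First row length: 4

4


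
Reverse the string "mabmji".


Input: mabmji
Reading characters right to left:
  Position 5: 'i'
  Position 4: 'j'
  Position 3: 'm'
  Position 2: 'b'
  Position 1: 'a'
  Position 0: 'm'
Reversed: ijmbam

ijmbam


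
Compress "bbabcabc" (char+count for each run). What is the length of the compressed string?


Input: bbabcabc
Runs:
  'b' x 2 => "b2"
  'a' x 1 => "a1"
  'b' x 1 => "b1"
  'c' x 1 => "c1"
  'a' x 1 => "a1"
  'b' x 1 => "b1"
  'c' x 1 => "c1"
Compressed: "b2a1b1c1a1b1c1"
Compressed length: 14

14


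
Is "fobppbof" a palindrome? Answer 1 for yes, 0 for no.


Input: fobppbof
Reversed: fobppbof
  Compare pos 0 ('f') with pos 7 ('f'): match
  Compare pos 1 ('o') with pos 6 ('o'): match
  Compare pos 2 ('b') with pos 5 ('b'): match
  Compare pos 3 ('p') with pos 4 ('p'): match
Result: palindrome

1


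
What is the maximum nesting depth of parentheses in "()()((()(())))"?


Input: "()()((()(())))"
Tracking depth:
  Position 0 '(': depth becomes 1
  Position 1 ')': depth becomes 0
  Position 2 '(': depth becomes 1
  Position 3 ')': depth becomes 0
  Position 4 '(': depth becomes 1
  Position 5 '(': depth becomes 2
  Position 6 '(': depth becomes 3
  Position 7 ')': depth becomes 2
  Position 8 '(': depth becomes 3
  Position 9 '(': depth becomes 4
  Position 10 ')': depth becomes 3
  Position 11 ')': depth becomes 2
  Position 12 ')': depth becomes 1
  Position 13 ')': depth becomes 0
Maximum depth reached: 4

4


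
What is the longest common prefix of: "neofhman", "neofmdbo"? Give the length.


Words: neofhman, neofmdbo
  Position 0: all 'n' => match
  Position 1: all 'e' => match
  Position 2: all 'o' => match
  Position 3: all 'f' => match
  Position 4: ('h', 'm') => mismatch, stop
LCP = "neof" (length 4)

4


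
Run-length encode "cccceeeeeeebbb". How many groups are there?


Input: cccceeeeeeebbb
Scanning for consecutive runs:
  Group 1: 'c' x 4 (positions 0-3)
  Group 2: 'e' x 7 (positions 4-10)
  Group 3: 'b' x 3 (positions 11-13)
Total groups: 3

3


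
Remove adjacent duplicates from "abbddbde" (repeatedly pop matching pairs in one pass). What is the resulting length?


Input: abbddbde
Stack-based adjacent duplicate removal:
  Read 'a': push. Stack: a
  Read 'b': push. Stack: ab
  Read 'b': matches stack top 'b' => pop. Stack: a
  Read 'd': push. Stack: ad
  Read 'd': matches stack top 'd' => pop. Stack: a
  Read 'b': push. Stack: ab
  Read 'd': push. Stack: abd
  Read 'e': push. Stack: abde
Final stack: "abde" (length 4)

4


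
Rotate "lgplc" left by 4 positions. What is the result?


Input: "lgplc", rotate left by 4
First 4 characters: "lgpl"
Remaining characters: "c"
Concatenate remaining + first: "c" + "lgpl" = "clgpl"

clgpl


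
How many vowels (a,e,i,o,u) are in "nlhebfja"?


Input: nlhebfja
Checking each character:
  'n' at position 0: consonant
  'l' at position 1: consonant
  'h' at position 2: consonant
  'e' at position 3: vowel (running total: 1)
  'b' at position 4: consonant
  'f' at position 5: consonant
  'j' at position 6: consonant
  'a' at position 7: vowel (running total: 2)
Total vowels: 2

2


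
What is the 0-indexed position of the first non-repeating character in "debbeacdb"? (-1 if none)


Input: debbeacdb
Character frequencies:
  'a': 1
  'b': 3
  'c': 1
  'd': 2
  'e': 2
Scanning left to right for freq == 1:
  Position 0 ('d'): freq=2, skip
  Position 1 ('e'): freq=2, skip
  Position 2 ('b'): freq=3, skip
  Position 3 ('b'): freq=3, skip
  Position 4 ('e'): freq=2, skip
  Position 5 ('a'): unique! => answer = 5

5


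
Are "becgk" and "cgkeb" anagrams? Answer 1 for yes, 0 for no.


Strings: "becgk", "cgkeb"
Sorted first:  bcegk
Sorted second: bcegk
Sorted forms match => anagrams

1


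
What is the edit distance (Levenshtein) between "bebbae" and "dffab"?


Computing edit distance: "bebbae" -> "dffab"
DP table:
           d    f    f    a    b
      0    1    2    3    4    5
  b   1    1    2    3    4    4
  e   2    2    2    3    4    5
  b   3    3    3    3    4    4
  b   4    4    4    4    4    4
  a   5    5    5    5    4    5
  e   6    6    6    6    5    5
Edit distance = dp[6][5] = 5

5


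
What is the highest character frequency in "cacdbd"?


Input: cacdbd
Character counts:
  'a': 1
  'b': 1
  'c': 2
  'd': 2
Maximum frequency: 2

2


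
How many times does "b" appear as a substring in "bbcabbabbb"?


Searching for "b" in "bbcabbabbb"
Scanning each position:
  Position 0: "b" => MATCH
  Position 1: "b" => MATCH
  Position 2: "c" => no
  Position 3: "a" => no
  Position 4: "b" => MATCH
  Position 5: "b" => MATCH
  Position 6: "a" => no
  Position 7: "b" => MATCH
  Position 8: "b" => MATCH
  Position 9: "b" => MATCH
Total occurrences: 7

7


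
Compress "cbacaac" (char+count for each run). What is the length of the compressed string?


Input: cbacaac
Runs:
  'c' x 1 => "c1"
  'b' x 1 => "b1"
  'a' x 1 => "a1"
  'c' x 1 => "c1"
  'a' x 2 => "a2"
  'c' x 1 => "c1"
Compressed: "c1b1a1c1a2c1"
Compressed length: 12

12


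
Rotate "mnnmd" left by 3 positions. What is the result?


Input: "mnnmd", rotate left by 3
First 3 characters: "mnn"
Remaining characters: "md"
Concatenate remaining + first: "md" + "mnn" = "mdmnn"

mdmnn


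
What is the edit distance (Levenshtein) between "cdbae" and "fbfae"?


Computing edit distance: "cdbae" -> "fbfae"
DP table:
           f    b    f    a    e
      0    1    2    3    4    5
  c   1    1    2    3    4    5
  d   2    2    2    3    4    5
  b   3    3    2    3    4    5
  a   4    4    3    3    3    4
  e   5    5    4    4    4    3
Edit distance = dp[5][5] = 3

3


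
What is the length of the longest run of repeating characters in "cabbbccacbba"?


Input: "cabbbccacbba"
Scanning for longest run:
  Position 1 ('a'): new char, reset run to 1
  Position 2 ('b'): new char, reset run to 1
  Position 3 ('b'): continues run of 'b', length=2
  Position 4 ('b'): continues run of 'b', length=3
  Position 5 ('c'): new char, reset run to 1
  Position 6 ('c'): continues run of 'c', length=2
  Position 7 ('a'): new char, reset run to 1
  Position 8 ('c'): new char, reset run to 1
  Position 9 ('b'): new char, reset run to 1
  Position 10 ('b'): continues run of 'b', length=2
  Position 11 ('a'): new char, reset run to 1
Longest run: 'b' with length 3

3


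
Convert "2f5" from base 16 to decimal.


Input: "2f5" in base 16
Positional expansion:
  Digit '2' (value 2) x 16^2 = 512
  Digit 'f' (value 15) x 16^1 = 240
  Digit '5' (value 5) x 16^0 = 5
Sum = 757

757


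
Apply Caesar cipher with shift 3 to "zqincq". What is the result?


Caesar cipher: shift "zqincq" by 3
  'z' (pos 25) + 3 = pos 2 = 'c'
  'q' (pos 16) + 3 = pos 19 = 't'
  'i' (pos 8) + 3 = pos 11 = 'l'
  'n' (pos 13) + 3 = pos 16 = 'q'
  'c' (pos 2) + 3 = pos 5 = 'f'
  'q' (pos 16) + 3 = pos 19 = 't'
Result: ctlqft

ctlqft


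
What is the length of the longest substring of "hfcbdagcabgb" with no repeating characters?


Input: "hfcbdagcabgb"
Sliding window (track last position of each char):
  Position 0 ('h'): window [0,0] length 1 -- new best
  Position 1 ('f'): window [0,1] length 2 -- new best
  Position 2 ('c'): window [0,2] length 3 -- new best
  Position 3 ('b'): window [0,3] length 4 -- new best
  Position 4 ('d'): window [0,4] length 5 -- new best
  Position 5 ('a'): window [0,5] length 6 -- new best
  Position 6 ('g'): window [0,6] length 7 -- new best
  Position 7 ('c'): repeat (last at 2), move window start to 3
  Position 7 ('c'): window [3,7] length 5
  Position 8 ('a'): repeat (last at 5), move window start to 6
  Position 8 ('a'): window [6,8] length 3
  Position 9 ('b'): window [6,9] length 4
  Position 10 ('g'): repeat (last at 6), move window start to 7
  Position 10 ('g'): window [7,10] length 4
  Position 11 ('b'): repeat (last at 9), move window start to 10
  Position 11 ('b'): window [10,11] length 2
Longest substring with no repeats: "hfcbdag" with length 7

7


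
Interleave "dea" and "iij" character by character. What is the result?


Interleaving "dea" and "iij":
  Position 0: 'd' from first, 'i' from second => "di"
  Position 1: 'e' from first, 'i' from second => "ei"
  Position 2: 'a' from first, 'j' from second => "aj"
Result: dieiaj

dieiaj


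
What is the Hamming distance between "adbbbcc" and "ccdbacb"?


Comparing "adbbbcc" and "ccdbacb" position by position:
  Position 0: 'a' vs 'c' => differ
  Position 1: 'd' vs 'c' => differ
  Position 2: 'b' vs 'd' => differ
  Position 3: 'b' vs 'b' => same
  Position 4: 'b' vs 'a' => differ
  Position 5: 'c' vs 'c' => same
  Position 6: 'c' vs 'b' => differ
Total differences (Hamming distance): 5

5


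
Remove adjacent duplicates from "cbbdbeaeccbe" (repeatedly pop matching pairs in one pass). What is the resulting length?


Input: cbbdbeaeccbe
Stack-based adjacent duplicate removal:
  Read 'c': push. Stack: c
  Read 'b': push. Stack: cb
  Read 'b': matches stack top 'b' => pop. Stack: c
  Read 'd': push. Stack: cd
  Read 'b': push. Stack: cdb
  Read 'e': push. Stack: cdbe
  Read 'a': push. Stack: cdbea
  Read 'e': push. Stack: cdbeae
  Read 'c': push. Stack: cdbeaec
  Read 'c': matches stack top 'c' => pop. Stack: cdbeae
  Read 'b': push. Stack: cdbeaeb
  Read 'e': push. Stack: cdbeaebe
Final stack: "cdbeaebe" (length 8)

8


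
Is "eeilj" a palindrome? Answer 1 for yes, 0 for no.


Input: eeilj
Reversed: jliee
  Compare pos 0 ('e') with pos 4 ('j'): MISMATCH
  Compare pos 1 ('e') with pos 3 ('l'): MISMATCH
Result: not a palindrome

0


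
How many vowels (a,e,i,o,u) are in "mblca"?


Input: mblca
Checking each character:
  'm' at position 0: consonant
  'b' at position 1: consonant
  'l' at position 2: consonant
  'c' at position 3: consonant
  'a' at position 4: vowel (running total: 1)
Total vowels: 1

1


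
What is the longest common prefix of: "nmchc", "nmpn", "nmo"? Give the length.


Words: nmchc, nmpn, nmo
  Position 0: all 'n' => match
  Position 1: all 'm' => match
  Position 2: ('c', 'p', 'o') => mismatch, stop
LCP = "nm" (length 2)

2


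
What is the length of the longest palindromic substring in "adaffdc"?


Input: "adaffdc"
Checking substrings for palindromes:
  [0:3] "ada" (len 3) => palindrome
  [3:5] "ff" (len 2) => palindrome
Longest palindromic substring: "ada" with length 3

3


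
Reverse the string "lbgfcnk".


Input: lbgfcnk
Reading characters right to left:
  Position 6: 'k'
  Position 5: 'n'
  Position 4: 'c'
  Position 3: 'f'
  Position 2: 'g'
  Position 1: 'b'
  Position 0: 'l'
Reversed: kncfgbl

kncfgbl


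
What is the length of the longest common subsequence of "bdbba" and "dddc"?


LCS of "bdbba" and "dddc"
DP table:
           d    d    d    c
      0    0    0    0    0
  b   0    0    0    0    0
  d   0    1    1    1    1
  b   0    1    1    1    1
  b   0    1    1    1    1
  a   0    1    1    1    1
LCS length = dp[5][4] = 1

1


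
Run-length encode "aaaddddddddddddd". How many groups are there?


Input: aaaddddddddddddd
Scanning for consecutive runs:
  Group 1: 'a' x 3 (positions 0-2)
  Group 2: 'd' x 13 (positions 3-15)
Total groups: 2

2


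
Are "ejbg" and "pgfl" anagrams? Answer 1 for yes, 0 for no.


Strings: "ejbg", "pgfl"
Sorted first:  begj
Sorted second: fglp
Differ at position 0: 'b' vs 'f' => not anagrams

0


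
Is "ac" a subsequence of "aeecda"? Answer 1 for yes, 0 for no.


Check if "ac" is a subsequence of "aeecda"
Greedy scan:
  Position 0 ('a'): matches sub[0] = 'a'
  Position 1 ('e'): no match needed
  Position 2 ('e'): no match needed
  Position 3 ('c'): matches sub[1] = 'c'
  Position 4 ('d'): no match needed
  Position 5 ('a'): no match needed
All 2 characters matched => is a subsequence

1


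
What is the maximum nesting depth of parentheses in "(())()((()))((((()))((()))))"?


Input: "(())()((()))((((()))((()))))"
Tracking depth:
  Position 0 '(': depth becomes 1
  Position 1 '(': depth becomes 2
  Position 2 ')': depth becomes 1
  Position 3 ')': depth becomes 0
  Position 4 '(': depth becomes 1
  Position 5 ')': depth becomes 0
  Position 6 '(': depth becomes 1
  Position 7 '(': depth becomes 2
  Position 8 '(': depth becomes 3
  Position 9 ')': depth becomes 2
  Position 10 ')': depth becomes 1
  Position 11 ')': depth becomes 0
  Position 12 '(': depth becomes 1
  Position 13 '(': depth becomes 2
  Position 14 '(': depth becomes 3
  Position 15 '(': depth becomes 4
  Position 16 '(': depth becomes 5
  Position 17 ')': depth becomes 4
  Position 18 ')': depth becomes 3
  Position 19 ')': depth becomes 2
  Position 20 '(': depth becomes 3
  Position 21 '(': depth becomes 4
  Position 22 '(': depth becomes 5
  Position 23 ')': depth becomes 4
  Position 24 ')': depth becomes 3
  Position 25 ')': depth becomes 2
  Position 26 ')': depth becomes 1
  Position 27 ')': depth becomes 0
Maximum depth reached: 5

5


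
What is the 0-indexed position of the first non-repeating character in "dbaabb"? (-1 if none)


Input: dbaabb
Character frequencies:
  'a': 2
  'b': 3
  'd': 1
Scanning left to right for freq == 1:
  Position 0 ('d'): unique! => answer = 0

0


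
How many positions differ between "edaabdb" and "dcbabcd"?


Comparing "edaabdb" and "dcbabcd" position by position:
  Position 0: 'e' vs 'd' => DIFFER
  Position 1: 'd' vs 'c' => DIFFER
  Position 2: 'a' vs 'b' => DIFFER
  Position 3: 'a' vs 'a' => same
  Position 4: 'b' vs 'b' => same
  Position 5: 'd' vs 'c' => DIFFER
  Position 6: 'b' vs 'd' => DIFFER
Positions that differ: 5

5


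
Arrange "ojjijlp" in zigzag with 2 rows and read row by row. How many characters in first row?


Zigzag "ojjijlp" into 2 rows:
Placing characters:
  'o' => row 0
  'j' => row 1
  'j' => row 0
  'i' => row 1
  'j' => row 0
  'l' => row 1
  'p' => row 0
Rows:
  Row 0: "ojjp"
  Row 1: "jil"
First row length: 4

4


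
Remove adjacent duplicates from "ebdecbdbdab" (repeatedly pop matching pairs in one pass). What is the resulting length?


Input: ebdecbdbdab
Stack-based adjacent duplicate removal:
  Read 'e': push. Stack: e
  Read 'b': push. Stack: eb
  Read 'd': push. Stack: ebd
  Read 'e': push. Stack: ebde
  Read 'c': push. Stack: ebdec
  Read 'b': push. Stack: ebdecb
  Read 'd': push. Stack: ebdecbd
  Read 'b': push. Stack: ebdecbdb
  Read 'd': push. Stack: ebdecbdbd
  Read 'a': push. Stack: ebdecbdbda
  Read 'b': push. Stack: ebdecbdbdab
Final stack: "ebdecbdbdab" (length 11)

11


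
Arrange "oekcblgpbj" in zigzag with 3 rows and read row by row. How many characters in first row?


Zigzag "oekcblgpbj" into 3 rows:
Placing characters:
  'o' => row 0
  'e' => row 1
  'k' => row 2
  'c' => row 1
  'b' => row 0
  'l' => row 1
  'g' => row 2
  'p' => row 1
  'b' => row 0
  'j' => row 1
Rows:
  Row 0: "obb"
  Row 1: "eclpj"
  Row 2: "kg"
First row length: 3

3


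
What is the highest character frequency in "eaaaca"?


Input: eaaaca
Character counts:
  'a': 4
  'c': 1
  'e': 1
Maximum frequency: 4

4


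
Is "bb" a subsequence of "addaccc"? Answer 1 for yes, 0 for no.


Check if "bb" is a subsequence of "addaccc"
Greedy scan:
  Position 0 ('a'): no match needed
  Position 1 ('d'): no match needed
  Position 2 ('d'): no match needed
  Position 3 ('a'): no match needed
  Position 4 ('c'): no match needed
  Position 5 ('c'): no match needed
  Position 6 ('c'): no match needed
Only matched 0/2 characters => not a subsequence

0


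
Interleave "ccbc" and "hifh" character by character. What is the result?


Interleaving "ccbc" and "hifh":
  Position 0: 'c' from first, 'h' from second => "ch"
  Position 1: 'c' from first, 'i' from second => "ci"
  Position 2: 'b' from first, 'f' from second => "bf"
  Position 3: 'c' from first, 'h' from second => "ch"
Result: chcibfch

chcibfch


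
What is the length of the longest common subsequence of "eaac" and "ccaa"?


LCS of "eaac" and "ccaa"
DP table:
           c    c    a    a
      0    0    0    0    0
  e   0    0    0    0    0
  a   0    0    0    1    1
  a   0    0    0    1    2
  c   0    1    1    1    2
LCS length = dp[4][4] = 2

2


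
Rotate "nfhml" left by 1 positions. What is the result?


Input: "nfhml", rotate left by 1
First 1 characters: "n"
Remaining characters: "fhml"
Concatenate remaining + first: "fhml" + "n" = "fhmln"

fhmln


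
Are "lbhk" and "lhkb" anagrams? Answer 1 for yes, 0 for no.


Strings: "lbhk", "lhkb"
Sorted first:  bhkl
Sorted second: bhkl
Sorted forms match => anagrams

1


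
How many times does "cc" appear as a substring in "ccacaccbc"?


Searching for "cc" in "ccacaccbc"
Scanning each position:
  Position 0: "cc" => MATCH
  Position 1: "ca" => no
  Position 2: "ac" => no
  Position 3: "ca" => no
  Position 4: "ac" => no
  Position 5: "cc" => MATCH
  Position 6: "cb" => no
  Position 7: "bc" => no
Total occurrences: 2

2


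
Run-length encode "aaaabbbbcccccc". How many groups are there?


Input: aaaabbbbcccccc
Scanning for consecutive runs:
  Group 1: 'a' x 4 (positions 0-3)
  Group 2: 'b' x 4 (positions 4-7)
  Group 3: 'c' x 6 (positions 8-13)
Total groups: 3

3


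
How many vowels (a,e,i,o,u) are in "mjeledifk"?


Input: mjeledifk
Checking each character:
  'm' at position 0: consonant
  'j' at position 1: consonant
  'e' at position 2: vowel (running total: 1)
  'l' at position 3: consonant
  'e' at position 4: vowel (running total: 2)
  'd' at position 5: consonant
  'i' at position 6: vowel (running total: 3)
  'f' at position 7: consonant
  'k' at position 8: consonant
Total vowels: 3

3


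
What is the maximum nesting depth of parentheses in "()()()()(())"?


Input: "()()()()(())"
Tracking depth:
  Position 0 '(': depth becomes 1
  Position 1 ')': depth becomes 0
  Position 2 '(': depth becomes 1
  Position 3 ')': depth becomes 0
  Position 4 '(': depth becomes 1
  Position 5 ')': depth becomes 0
  Position 6 '(': depth becomes 1
  Position 7 ')': depth becomes 0
  Position 8 '(': depth becomes 1
  Position 9 '(': depth becomes 2
  Position 10 ')': depth becomes 1
  Position 11 ')': depth becomes 0
Maximum depth reached: 2

2


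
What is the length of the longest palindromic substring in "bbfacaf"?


Input: "bbfacaf"
Checking substrings for palindromes:
  [2:7] "facaf" (len 5) => palindrome
  [3:6] "aca" (len 3) => palindrome
  [0:2] "bb" (len 2) => palindrome
Longest palindromic substring: "facaf" with length 5

5


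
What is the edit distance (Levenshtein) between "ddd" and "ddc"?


Computing edit distance: "ddd" -> "ddc"
DP table:
           d    d    c
      0    1    2    3
  d   1    0    1    2
  d   2    1    0    1
  d   3    2    1    1
Edit distance = dp[3][3] = 1

1


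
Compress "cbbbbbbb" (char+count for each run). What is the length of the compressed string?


Input: cbbbbbbb
Runs:
  'c' x 1 => "c1"
  'b' x 7 => "b7"
Compressed: "c1b7"
Compressed length: 4

4


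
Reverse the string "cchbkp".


Input: cchbkp
Reading characters right to left:
  Position 5: 'p'
  Position 4: 'k'
  Position 3: 'b'
  Position 2: 'h'
  Position 1: 'c'
  Position 0: 'c'
Reversed: pkbhcc

pkbhcc


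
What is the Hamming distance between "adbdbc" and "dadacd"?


Comparing "adbdbc" and "dadacd" position by position:
  Position 0: 'a' vs 'd' => differ
  Position 1: 'd' vs 'a' => differ
  Position 2: 'b' vs 'd' => differ
  Position 3: 'd' vs 'a' => differ
  Position 4: 'b' vs 'c' => differ
  Position 5: 'c' vs 'd' => differ
Total differences (Hamming distance): 6

6


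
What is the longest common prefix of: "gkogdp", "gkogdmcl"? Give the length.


Words: gkogdp, gkogdmcl
  Position 0: all 'g' => match
  Position 1: all 'k' => match
  Position 2: all 'o' => match
  Position 3: all 'g' => match
  Position 4: all 'd' => match
  Position 5: ('p', 'm') => mismatch, stop
LCP = "gkogd" (length 5)

5


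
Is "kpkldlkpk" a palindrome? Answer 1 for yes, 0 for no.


Input: kpkldlkpk
Reversed: kpkldlkpk
  Compare pos 0 ('k') with pos 8 ('k'): match
  Compare pos 1 ('p') with pos 7 ('p'): match
  Compare pos 2 ('k') with pos 6 ('k'): match
  Compare pos 3 ('l') with pos 5 ('l'): match
Result: palindrome

1


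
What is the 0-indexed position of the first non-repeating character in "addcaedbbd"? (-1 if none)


Input: addcaedbbd
Character frequencies:
  'a': 2
  'b': 2
  'c': 1
  'd': 4
  'e': 1
Scanning left to right for freq == 1:
  Position 0 ('a'): freq=2, skip
  Position 1 ('d'): freq=4, skip
  Position 2 ('d'): freq=4, skip
  Position 3 ('c'): unique! => answer = 3

3


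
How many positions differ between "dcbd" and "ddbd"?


Comparing "dcbd" and "ddbd" position by position:
  Position 0: 'd' vs 'd' => same
  Position 1: 'c' vs 'd' => DIFFER
  Position 2: 'b' vs 'b' => same
  Position 3: 'd' vs 'd' => same
Positions that differ: 1

1


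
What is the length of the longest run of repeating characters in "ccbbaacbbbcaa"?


Input: "ccbbaacbbbcaa"
Scanning for longest run:
  Position 1 ('c'): continues run of 'c', length=2
  Position 2 ('b'): new char, reset run to 1
  Position 3 ('b'): continues run of 'b', length=2
  Position 4 ('a'): new char, reset run to 1
  Position 5 ('a'): continues run of 'a', length=2
  Position 6 ('c'): new char, reset run to 1
  Position 7 ('b'): new char, reset run to 1
  Position 8 ('b'): continues run of 'b', length=2
  Position 9 ('b'): continues run of 'b', length=3
  Position 10 ('c'): new char, reset run to 1
  Position 11 ('a'): new char, reset run to 1
  Position 12 ('a'): continues run of 'a', length=2
Longest run: 'b' with length 3

3


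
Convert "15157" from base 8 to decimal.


Input: "15157" in base 8
Positional expansion:
  Digit '1' (value 1) x 8^4 = 4096
  Digit '5' (value 5) x 8^3 = 2560
  Digit '1' (value 1) x 8^2 = 64
  Digit '5' (value 5) x 8^1 = 40
  Digit '7' (value 7) x 8^0 = 7
Sum = 6767

6767


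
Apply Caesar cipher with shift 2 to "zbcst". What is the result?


Caesar cipher: shift "zbcst" by 2
  'z' (pos 25) + 2 = pos 1 = 'b'
  'b' (pos 1) + 2 = pos 3 = 'd'
  'c' (pos 2) + 2 = pos 4 = 'e'
  's' (pos 18) + 2 = pos 20 = 'u'
  't' (pos 19) + 2 = pos 21 = 'v'
Result: bdeuv

bdeuv


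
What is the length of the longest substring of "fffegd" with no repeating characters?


Input: "fffegd"
Sliding window (track last position of each char):
  Position 0 ('f'): window [0,0] length 1 -- new best
  Position 1 ('f'): repeat (last at 0), move window start to 1
  Position 1 ('f'): window [1,1] length 1
  Position 2 ('f'): repeat (last at 1), move window start to 2
  Position 2 ('f'): window [2,2] length 1
  Position 3 ('e'): window [2,3] length 2 -- new best
  Position 4 ('g'): window [2,4] length 3 -- new best
  Position 5 ('d'): window [2,5] length 4 -- new best
Longest substring with no repeats: "fegd" with length 4

4


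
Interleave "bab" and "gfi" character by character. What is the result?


Interleaving "bab" and "gfi":
  Position 0: 'b' from first, 'g' from second => "bg"
  Position 1: 'a' from first, 'f' from second => "af"
  Position 2: 'b' from first, 'i' from second => "bi"
Result: bgafbi

bgafbi


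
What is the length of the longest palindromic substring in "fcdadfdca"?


Input: "fcdadfdca"
Checking substrings for palindromes:
  [2:5] "dad" (len 3) => palindrome
  [4:7] "dfd" (len 3) => palindrome
Longest palindromic substring: "dad" with length 3

3


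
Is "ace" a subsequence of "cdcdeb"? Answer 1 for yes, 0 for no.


Check if "ace" is a subsequence of "cdcdeb"
Greedy scan:
  Position 0 ('c'): no match needed
  Position 1 ('d'): no match needed
  Position 2 ('c'): no match needed
  Position 3 ('d'): no match needed
  Position 4 ('e'): no match needed
  Position 5 ('b'): no match needed
Only matched 0/3 characters => not a subsequence

0
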